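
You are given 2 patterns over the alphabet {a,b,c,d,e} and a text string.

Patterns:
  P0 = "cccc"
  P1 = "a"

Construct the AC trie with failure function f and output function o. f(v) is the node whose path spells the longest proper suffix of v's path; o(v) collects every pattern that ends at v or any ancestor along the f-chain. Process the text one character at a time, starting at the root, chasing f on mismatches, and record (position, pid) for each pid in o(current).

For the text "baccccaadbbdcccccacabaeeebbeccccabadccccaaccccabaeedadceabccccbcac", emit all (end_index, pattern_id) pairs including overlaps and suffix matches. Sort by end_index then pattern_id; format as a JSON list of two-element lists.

Construct AC machine:
Trie nodes:
  0='ε' goto a→5 c→1
  1='c' goto c→2
  2='cc' goto c→3
  3='ccc' goto c→4
  4='cccc' goto ·  [P0 ends]
  5='a' goto ·  [P1 ends]

BFS fail/out derivation:
  n1('c'): parent n0 fail=0; on 'c' 0 → fail=0;  out ∅∪∅=∅
  n5('a'): parent n0 fail=0; on 'a' 0 → fail=0;  out {1}∪∅={1}
  n2('cc'): parent n1 fail=0; on 'c' 0 → fail=1;  out ∅∪∅=∅
  n3('ccc'): parent n2 fail=1; on 'c' 1 → fail=2;  out ∅∪∅=∅
  n4('cccc'): parent n3 fail=2; on 'c' 2 → fail=3;  out {0}∪∅={0}

Text stream:
[0] read 'b'  n0⇒n0
[1] read 'a'  n0⇒n5  emit P1@[1:1]
[2] read 'c'  n5⇒n1 (via fail)
[3] read 'c'  n1⇒n2
[4] read 'c'  n2⇒n3
[5] read 'c'  n3⇒n4  emit P0@[2:5]
[6] read 'a'  n4⇒n5 (via fail)  emit P1@[6:6]
[7] read 'a'  n5⇒n5 (via fail)  emit P1@[7:7]
[8] read 'd'  n5⇒n0 (via fail)
[9] read 'b'  n0⇒n0
[10] read 'b'  n0⇒n0
[11] read 'd'  n0⇒n0
[12] read 'c'  n0⇒n1
[13] read 'c'  n1⇒n2
[14] read 'c'  n2⇒n3
[15] read 'c'  n3⇒n4  emit P0@[12:15]
[16] read 'c'  n4⇒n4 (via fail)  emit P0@[13:16]
[17] read 'a'  n4⇒n5 (via fail)  emit P1@[17:17]
[18] read 'c'  n5⇒n1 (via fail)
[19] read 'a'  n1⇒n5 (via fail)  emit P1@[19:19]
[20] read 'b'  n5⇒n0 (via fail)
[21] read 'a'  n0⇒n5  emit P1@[21:21]
[22] read 'e'  n5⇒n0 (via fail)
[23] read 'e'  n0⇒n0
[24] read 'e'  n0⇒n0
[25] read 'b'  n0⇒n0
[26] read 'b'  n0⇒n0
[27] read 'e'  n0⇒n0
[28] read 'c'  n0⇒n1
[29] read 'c'  n1⇒n2
[30] read 'c'  n2⇒n3
[31] read 'c'  n3⇒n4  emit P0@[28:31]
[32] read 'a'  n4⇒n5 (via fail)  emit P1@[32:32]
[33] read 'b'  n5⇒n0 (via fail)
[34] read 'a'  n0⇒n5  emit P1@[34:34]
[35] read 'd'  n5⇒n0 (via fail)
[36] read 'c'  n0⇒n1
[37] read 'c'  n1⇒n2
[38] read 'c'  n2⇒n3
[39] read 'c'  n3⇒n4  emit P0@[36:39]
[40] read 'a'  n4⇒n5 (via fail)  emit P1@[40:40]
[41] read 'a'  n5⇒n5 (via fail)  emit P1@[41:41]
[42] read 'c'  n5⇒n1 (via fail)
[43] read 'c'  n1⇒n2
[44] read 'c'  n2⇒n3
[45] read 'c'  n3⇒n4  emit P0@[42:45]
[46] read 'a'  n4⇒n5 (via fail)  emit P1@[46:46]
[47] read 'b'  n5⇒n0 (via fail)
[48] read 'a'  n0⇒n5  emit P1@[48:48]
[49] read 'e'  n5⇒n0 (via fail)
[50] read 'e'  n0⇒n0
[51] read 'd'  n0⇒n0
[52] read 'a'  n0⇒n5  emit P1@[52:52]
[53] read 'd'  n5⇒n0 (via fail)
[54] read 'c'  n0⇒n1
[55] read 'e'  n1⇒n0 (via fail)
[56] read 'a'  n0⇒n5  emit P1@[56:56]
[57] read 'b'  n5⇒n0 (via fail)
[58] read 'c'  n0⇒n1
[59] read 'c'  n1⇒n2
[60] read 'c'  n2⇒n3
[61] read 'c'  n3⇒n4  emit P0@[58:61]
[62] read 'b'  n4⇒n0 (via fail)
[63] read 'c'  n0⇒n1
[64] read 'a'  n1⇒n5 (via fail)  emit P1@[64:64]
[65] read 'c'  n5⇒n1 (via fail)

Result: [[1,1],[5,0],[6,1],[7,1],[15,0],[16,0],[17,1],[19,1],[21,1],[31,0],[32,1],[34,1],[39,0],[40,1],[41,1],[45,0],[46,1],[48,1],[52,1],[56,1],[61,0],[64,1]]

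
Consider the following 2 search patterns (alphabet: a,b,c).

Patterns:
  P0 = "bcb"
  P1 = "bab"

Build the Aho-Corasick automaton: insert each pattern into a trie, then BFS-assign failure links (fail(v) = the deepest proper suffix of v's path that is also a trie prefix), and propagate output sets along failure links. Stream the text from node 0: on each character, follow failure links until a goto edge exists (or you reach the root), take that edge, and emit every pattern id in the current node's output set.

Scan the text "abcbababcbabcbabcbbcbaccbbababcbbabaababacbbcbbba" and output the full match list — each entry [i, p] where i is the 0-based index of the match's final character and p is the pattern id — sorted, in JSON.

Build automaton:
Trie nodes:
  n0 'ε': b→1
  n1 'b': a→4 c→2
  n2 'bc': b→3
  n3 'bcb': ·  ←P0
  n4 'ba': b→5
  n5 'bab': ·  ←P1

Failure links (BFS by depth):
  fail(1) 'b': from fail(0)=0 chase 'b': 0 ⇒ 0;  out=∅∪out(0)=∅
  fail(2) 'bc': from fail(1)=0 chase 'c': 0 ⇒ 0;  out=∅∪out(0)=∅
  fail(4) 'ba': from fail(1)=0 chase 'a': 0 ⇒ 0;  out=∅∪out(0)=∅
  fail(3) 'bcb': from fail(2)=0 chase 'b': 0 ⇒ 1;  out={0}∪out(1)={0}
  fail(5) 'bab': from fail(4)=0 chase 'b': 0 ⇒ 1;  out={1}∪out(1)={1}

Run:
i=0 'a': node 0→0
i=1 'b': node 0→1
i=2 'c': node 1→2
i=3 'b': node 2→3  → match P0@[1:3]
i=4 'a': node 3→4 (via fail)
i=5 'b': node 4→5  → match P1@[3:5]
i=6 'a': node 5→4 (via fail)
i=7 'b': node 4→5  → match P1@[5:7]
i=8 'c': node 5→2 (via fail)
i=9 'b': node 2→3  → match P0@[7:9]
i=10 'a': node 3→4 (via fail)
i=11 'b': node 4→5  → match P1@[9:11]
i=12 'c': node 5→2 (via fail)
i=13 'b': node 2→3  → match P0@[11:13]
i=14 'a': node 3→4 (via fail)
i=15 'b': node 4→5  → match P1@[13:15]
i=16 'c': node 5→2 (via fail)
i=17 'b': node 2→3  → match P0@[15:17]
i=18 'b': node 3→1 (via fail)
i=19 'c': node 1→2
i=20 'b': node 2→3  → match P0@[18:20]
i=21 'a': node 3→4 (via fail)
i=22 'c': node 4→0 (via fail)
i=23 'c': node 0→0
i=24 'b': node 0→1
i=25 'b': node 1→1 (via fail)
i=26 'a': node 1→4
i=27 'b': node 4→5  → match P1@[25:27]
i=28 'a': node 5→4 (via fail)
i=29 'b': node 4→5  → match P1@[27:29]
i=30 'c': node 5→2 (via fail)
i=31 'b': node 2→3  → match P0@[29:31]
i=32 'b': node 3→1 (via fail)
i=33 'a': node 1→4
i=34 'b': node 4→5  → match P1@[32:34]
i=35 'a': node 5→4 (via fail)
i=36 'a': node 4→0 (via fail)
i=37 'b': node 0→1
i=38 'a': node 1→4
i=39 'b': node 4→5  → match P1@[37:39]
i=40 'a': node 5→4 (via fail)
i=41 'c': node 4→0 (via fail)
i=42 'b': node 0→1
i=43 'b': node 1→1 (via fail)
i=44 'c': node 1→2
i=45 'b': node 2→3  → match P0@[43:45]
i=46 'b': node 3→1 (via fail)
i=47 'b': node 1→1 (via fail)
i=48 'a': node 1→4

Result: [[3,0],[5,1],[7,1],[9,0],[11,1],[13,0],[15,1],[17,0],[20,0],[27,1],[29,1],[31,0],[34,1],[39,1],[45,0]]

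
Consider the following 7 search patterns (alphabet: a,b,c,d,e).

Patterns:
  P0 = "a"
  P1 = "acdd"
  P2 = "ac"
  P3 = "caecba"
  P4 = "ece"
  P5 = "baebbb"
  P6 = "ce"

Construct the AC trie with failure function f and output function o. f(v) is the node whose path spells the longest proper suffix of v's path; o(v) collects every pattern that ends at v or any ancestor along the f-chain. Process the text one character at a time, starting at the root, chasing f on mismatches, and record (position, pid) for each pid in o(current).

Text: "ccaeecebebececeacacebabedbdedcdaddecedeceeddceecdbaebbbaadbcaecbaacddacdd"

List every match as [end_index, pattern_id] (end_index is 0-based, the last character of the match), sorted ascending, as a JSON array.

Build automaton:
Trie (insert patterns):
  n0 'ε': a→1 b→14 c→5 e→11
  n1 'a': c→2  [P0 ends]
  n2 'ac': d→3  [P2 ends]
  n3 'acd': d→4
  n4 'acdd': ·  [P1 ends]
  n5 'c': a→6 e→20
  n6 'ca': e→7
  n7 'cae': c→8
  n8 'caec': b→9
  n9 'caecb': a→10
  n10 'caecba': ·  [P3 ends]
  n11 'e': c→12
  n12 'ec': e→13
  n13 'ece': ·  [P4 ends]
  n14 'b': a→15
  n15 'ba': e→16
  n16 'bae': b→17
  n17 'baeb': b→18
  n18 'baebb': b→19
  n19 'baebbb': ·  [P5 ends]
  n20 'ce': ·  [P6 ends]

BFS fail/out derivation:
  fail(1) 'a': from fail(0)=0 chase 'a': 0 ⇒ 0;  out={0}∪out(0)={0}
  fail(5) 'c': from fail(0)=0 chase 'c': 0 ⇒ 0;  out=∅∪out(0)=∅
  fail(11) 'e': from fail(0)=0 chase 'e': 0 ⇒ 0;  out=∅∪out(0)=∅
  fail(14) 'b': from fail(0)=0 chase 'b': 0 ⇒ 0;  out=∅∪out(0)=∅
  fail(2) 'ac': from fail(1)=0 chase 'c': 0 ⇒ 5;  out={2}∪out(5)={2}
  fail(6) 'ca': from fail(5)=0 chase 'a': 0 ⇒ 1;  out=∅∪out(1)={0}
  fail(12) 'ec': from fail(11)=0 chase 'c': 0 ⇒ 5;  out=∅∪out(5)=∅
  fail(15) 'ba': from fail(14)=0 chase 'a': 0 ⇒ 1;  out=∅∪out(1)={0}
  fail(20) 'ce': from fail(5)=0 chase 'e': 0 ⇒ 11;  out={6}∪out(11)={6}
  fail(3) 'acd': from fail(2)=5 chase 'd': 5→0 ⇒ 0;  out=∅∪out(0)=∅
  fail(7) 'cae': from fail(6)=1 chase 'e': 1→0 ⇒ 11;  out=∅∪out(11)=∅
  fail(13) 'ece': from fail(12)=5 chase 'e': 5 ⇒ 20;  out={4}∪out(20)={4,6}
  fail(16) 'bae': from fail(15)=1 chase 'e': 1→0 ⇒ 11;  out=∅∪out(11)=∅
  fail(4) 'acdd': from fail(3)=0 chase 'd': 0 ⇒ 0;  out={1}∪out(0)={1}
  fail(8) 'caec': from fail(7)=11 chase 'c': 11 ⇒ 12;  out=∅∪out(12)=∅
  fail(17) 'baeb': from fail(16)=11 chase 'b': 11→0 ⇒ 14;  out=∅∪out(14)=∅
  fail(9) 'caecb': from fail(8)=12 chase 'b': 12→5→0 ⇒ 14;  out=∅∪out(14)=∅
  fail(18) 'baebb': from fail(17)=14 chase 'b': 14→0 ⇒ 14;  out=∅∪out(14)=∅
  fail(10) 'caecba': from fail(9)=14 chase 'a': 14 ⇒ 15;  out={3}∪out(15)={0,3}
  fail(19) 'baebbb': from fail(18)=14 chase 'b': 14→0 ⇒ 14;  out={5}∪out(14)={5}

Run:
pos 0 'c': at 5
pos 1 'c': at 5 (fail-walked)
pos 2 'a': at 6  emit P0@[2:2]
pos 3 'e': at 7
pos 4 'e': at 11 (fail-walked)
pos 5 'c': at 12
pos 6 'e': at 13  emit P4@[4:6],P6@[5:6]
pos 7 'b': at 14 (fail-walked)
pos 8 'e': at 11 (fail-walked)
pos 9 'b': at 14 (fail-walked)
pos 10 'e': at 11 (fail-walked)
pos 11 'c': at 12
pos 12 'e': at 13  emit P4@[10:12],P6@[11:12]
pos 13 'c': at 12 (fail-walked)
pos 14 'e': at 13  emit P4@[12:14],P6@[13:14]
pos 15 'a': at 1 (fail-walked)  emit P0@[15:15]
pos 16 'c': at 2  emit P2@[15:16]
pos 17 'a': at 6 (fail-walked)  emit P0@[17:17]
pos 18 'c': at 2 (fail-walked)  emit P2@[17:18]
pos 19 'e': at 20 (fail-walked)  emit P6@[18:19]
pos 20 'b': at 14 (fail-walked)
pos 21 'a': at 15  emit P0@[21:21]
pos 22 'b': at 14 (fail-walked)
pos 23 'e': at 11 (fail-walked)
pos 24 'd': at 0 (fail-walked)
pos 25 'b': at 14
pos 26 'd': at 0 (fail-walked)
pos 27 'e': at 11
pos 28 'd': at 0 (fail-walked)
pos 29 'c': at 5
pos 30 'd': at 0 (fail-walked)
pos 31 'a': at 1  emit P0@[31:31]
pos 32 'd': at 0 (fail-walked)
pos 33 'd': at 0
pos 34 'e': at 11
pos 35 'c': at 12
pos 36 'e': at 13  emit P4@[34:36],P6@[35:36]
pos 37 'd': at 0 (fail-walked)
pos 38 'e': at 11
pos 39 'c': at 12
pos 40 'e': at 13  emit P4@[38:40],P6@[39:40]
pos 41 'e': at 11 (fail-walked)
pos 42 'd': at 0 (fail-walked)
pos 43 'd': at 0
pos 44 'c': at 5
pos 45 'e': at 20  emit P6@[44:45]
pos 46 'e': at 11 (fail-walked)
pos 47 'c': at 12
pos 48 'd': at 0 (fail-walked)
pos 49 'b': at 14
pos 50 'a': at 15  emit P0@[50:50]
pos 51 'e': at 16
pos 52 'b': at 17
pos 53 'b': at 18
pos 54 'b': at 19  emit P5@[49:54]
pos 55 'a': at 15 (fail-walked)  emit P0@[55:55]
pos 56 'a': at 1 (fail-walked)  emit P0@[56:56]
pos 57 'd': at 0 (fail-walked)
pos 58 'b': at 14
pos 59 'c': at 5 (fail-walked)
pos 60 'a': at 6  emit P0@[60:60]
pos 61 'e': at 7
pos 62 'c': at 8
pos 63 'b': at 9
pos 64 'a': at 10  emit P0@[64:64],P3@[59:64]
pos 65 'a': at 1 (fail-walked)  emit P0@[65:65]
pos 66 'c': at 2  emit P2@[65:66]
pos 67 'd': at 3
pos 68 'd': at 4  emit P1@[65:68]
pos 69 'a': at 1 (fail-walked)  emit P0@[69:69]
pos 70 'c': at 2  emit P2@[69:70]
pos 71 'd': at 3
pos 72 'd': at 4  emit P1@[69:72]

Result: [[2,0],[6,4],[6,6],[12,4],[12,6],[14,4],[14,6],[15,0],[16,2],[17,0],[18,2],[19,6],[21,0],[31,0],[36,4],[36,6],[40,4],[40,6],[45,6],[50,0],[54,5],[55,0],[56,0],[60,0],[64,0],[64,3],[65,0],[66,2],[68,1],[69,0],[70,2],[72,1]]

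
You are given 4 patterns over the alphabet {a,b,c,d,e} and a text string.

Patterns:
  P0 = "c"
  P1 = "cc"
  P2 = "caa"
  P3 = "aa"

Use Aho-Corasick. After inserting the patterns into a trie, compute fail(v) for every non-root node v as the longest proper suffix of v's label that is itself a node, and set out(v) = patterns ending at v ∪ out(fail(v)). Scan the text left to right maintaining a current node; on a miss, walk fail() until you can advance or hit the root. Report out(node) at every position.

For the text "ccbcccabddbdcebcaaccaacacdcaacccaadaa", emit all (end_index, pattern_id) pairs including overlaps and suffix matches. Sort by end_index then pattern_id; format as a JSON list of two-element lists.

Build automaton:
Trie nodes:
  0='ε' goto a→5 c→1
  1='c' goto a→3 c→2  ←P0
  2='cc' goto ·  ←P1
  3='ca' goto a→4
  4='caa' goto ·  ←P2
  5='a' goto a→6
  6='aa' goto ·  ←P3

Failure links (BFS by depth):
  n1('c'): parent n0 fail=0; on 'c' 0 → fail=0;  out {0}∪∅={0}
  n5('a'): parent n0 fail=0; on 'a' 0 → fail=0;  out ∅∪∅=∅
  n2('cc'): parent n1 fail=0; on 'c' 0 → fail=1;  out {1}∪{0}={0,1}
  n3('ca'): parent n1 fail=0; on 'a' 0 → fail=5;  out ∅∪∅=∅
  n6('aa'): parent n5 fail=0; on 'a' 0 → fail=5;  out {3}∪∅={3}
  n4('caa'): parent n3 fail=5; on 'a' 5 → fail=6;  out {2}∪{3}={2,3}

Scan:
pos 0 'c': at 1  emit P0@[0:0]
pos 1 'c': at 2  emit P0@[1:1],P1@[0:1]
pos 2 'b': at 0 (fail-walked)
pos 3 'c': at 1  emit P0@[3:3]
pos 4 'c': at 2  emit P0@[4:4],P1@[3:4]
pos 5 'c': at 2 (fail-walked)  emit P0@[5:5],P1@[4:5]
pos 6 'a': at 3 (fail-walked)
pos 7 'b': at 0 (fail-walked)
pos 8 'd': at 0
pos 9 'd': at 0
pos 10 'b': at 0
pos 11 'd': at 0
pos 12 'c': at 1  emit P0@[12:12]
pos 13 'e': at 0 (fail-walked)
pos 14 'b': at 0
pos 15 'c': at 1  emit P0@[15:15]
pos 16 'a': at 3
pos 17 'a': at 4  emit P2@[15:17],P3@[16:17]
pos 18 'c': at 1 (fail-walked)  emit P0@[18:18]
pos 19 'c': at 2  emit P0@[19:19],P1@[18:19]
pos 20 'a': at 3 (fail-walked)
pos 21 'a': at 4  emit P2@[19:21],P3@[20:21]
pos 22 'c': at 1 (fail-walked)  emit P0@[22:22]
pos 23 'a': at 3
pos 24 'c': at 1 (fail-walked)  emit P0@[24:24]
pos 25 'd': at 0 (fail-walked)
pos 26 'c': at 1  emit P0@[26:26]
pos 27 'a': at 3
pos 28 'a': at 4  emit P2@[26:28],P3@[27:28]
pos 29 'c': at 1 (fail-walked)  emit P0@[29:29]
pos 30 'c': at 2  emit P0@[30:30],P1@[29:30]
pos 31 'c': at 2 (fail-walked)  emit P0@[31:31],P1@[30:31]
pos 32 'a': at 3 (fail-walked)
pos 33 'a': at 4  emit P2@[31:33],P3@[32:33]
pos 34 'd': at 0 (fail-walked)
pos 35 'a': at 5
pos 36 'a': at 6  emit P3@[35:36]

Result: [[0,0],[1,0],[1,1],[3,0],[4,0],[4,1],[5,0],[5,1],[12,0],[15,0],[17,2],[17,3],[18,0],[19,0],[19,1],[21,2],[21,3],[22,0],[24,0],[26,0],[28,2],[28,3],[29,0],[30,0],[30,1],[31,0],[31,1],[33,2],[33,3],[36,3]]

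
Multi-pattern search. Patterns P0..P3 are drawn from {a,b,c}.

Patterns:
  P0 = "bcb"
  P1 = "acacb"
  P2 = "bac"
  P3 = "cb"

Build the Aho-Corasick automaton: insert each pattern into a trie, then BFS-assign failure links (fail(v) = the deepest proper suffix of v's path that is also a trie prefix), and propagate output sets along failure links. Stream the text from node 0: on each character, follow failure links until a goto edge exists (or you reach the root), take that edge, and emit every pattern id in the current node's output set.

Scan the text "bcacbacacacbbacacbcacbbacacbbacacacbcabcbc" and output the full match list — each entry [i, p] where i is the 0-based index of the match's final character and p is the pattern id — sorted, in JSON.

Build automaton:
Trie nodes:
  n0 'ε': a→4 b→1 c→11
  n1 'b': a→9 c→2
  n2 'bc': b→3
  n3 'bcb': ·  ←P0
  n4 'a': c→5
  n5 'ac': a→6
  n6 'aca': c→7
  n7 'acac': b→8
  n8 'acacb': ·  ←P1
  n9 'ba': c→10
  n10 'bac': ·  ←P2
  n11 'c': b→12
  n12 'cb': ·  ←P3

BFS fail/out derivation:
  n1('b'): parent n0 fail=0; on 'b' 0 → fail=0;  out ∅∪∅=∅
  n4('a'): parent n0 fail=0; on 'a' 0 → fail=0;  out ∅∪∅=∅
  n11('c'): parent n0 fail=0; on 'c' 0 → fail=0;  out ∅∪∅=∅
  n2('bc'): parent n1 fail=0; on 'c' 0 → fail=11;  out ∅∪∅=∅
  n5('ac'): parent n4 fail=0; on 'c' 0 → fail=11;  out ∅∪∅=∅
  n9('ba'): parent n1 fail=0; on 'a' 0 → fail=4;  out ∅∪∅=∅
  n12('cb'): parent n11 fail=0; on 'b' 0 → fail=1;  out {3}∪∅={3}
  n3('bcb'): parent n2 fail=11; on 'b' 11 → fail=12;  out {0}∪{3}={0,3}
  n6('aca'): parent n5 fail=11; on 'a' 11→0 → fail=4;  out ∅∪∅=∅
  n10('bac'): parent n9 fail=4; on 'c' 4 → fail=5;  out {2}∪∅={2}
  n7('acac'): parent n6 fail=4; on 'c' 4 → fail=5;  out ∅∪∅=∅
  n8('acacb'): parent n7 fail=5; on 'b' 5→11 → fail=12;  out {1}∪{3}={1,3}

Run:
[0] read 'b'  n0⇒n1
[1] read 'c'  n1⇒n2
[2] read 'a'  n2⇒n4 (via fail)
[3] read 'c'  n4⇒n5
[4] read 'b'  n5⇒n12 (via fail)  emit P3@[3:4]
[5] read 'a'  n12⇒n9 (via fail)
[6] read 'c'  n9⇒n10  emit P2@[4:6]
[7] read 'a'  n10⇒n6 (via fail)
[8] read 'c'  n6⇒n7
[9] read 'a'  n7⇒n6 (via fail)
[10] read 'c'  n6⇒n7
[11] read 'b'  n7⇒n8  emit P1@[7:11],P3@[10:11]
[12] read 'b'  n8⇒n1 (via fail)
[13] read 'a'  n1⇒n9
[14] read 'c'  n9⇒n10  emit P2@[12:14]
[15] read 'a'  n10⇒n6 (via fail)
[16] read 'c'  n6⇒n7
[17] read 'b'  n7⇒n8  emit P1@[13:17],P3@[16:17]
[18] read 'c'  n8⇒n2 (via fail)
[19] read 'a'  n2⇒n4 (via fail)
[20] read 'c'  n4⇒n5
[21] read 'b'  n5⇒n12 (via fail)  emit P3@[20:21]
[22] read 'b'  n12⇒n1 (via fail)
[23] read 'a'  n1⇒n9
[24] read 'c'  n9⇒n10  emit P2@[22:24]
[25] read 'a'  n10⇒n6 (via fail)
[26] read 'c'  n6⇒n7
[27] read 'b'  n7⇒n8  emit P1@[23:27],P3@[26:27]
[28] read 'b'  n8⇒n1 (via fail)
[29] read 'a'  n1⇒n9
[30] read 'c'  n9⇒n10  emit P2@[28:30]
[31] read 'a'  n10⇒n6 (via fail)
[32] read 'c'  n6⇒n7
[33] read 'a'  n7⇒n6 (via fail)
[34] read 'c'  n6⇒n7
[35] read 'b'  n7⇒n8  emit P1@[31:35],P3@[34:35]
[36] read 'c'  n8⇒n2 (via fail)
[37] read 'a'  n2⇒n4 (via fail)
[38] read 'b'  n4⇒n1 (via fail)
[39] read 'c'  n1⇒n2
[40] read 'b'  n2⇒n3  emit P0@[38:40],P3@[39:40]
[41] read 'c'  n3⇒n2 (via fail)

All matches (sorted): [[4,3],[6,2],[11,1],[11,3],[14,2],[17,1],[17,3],[21,3],[24,2],[27,1],[27,3],[30,2],[35,1],[35,3],[40,0],[40,3]]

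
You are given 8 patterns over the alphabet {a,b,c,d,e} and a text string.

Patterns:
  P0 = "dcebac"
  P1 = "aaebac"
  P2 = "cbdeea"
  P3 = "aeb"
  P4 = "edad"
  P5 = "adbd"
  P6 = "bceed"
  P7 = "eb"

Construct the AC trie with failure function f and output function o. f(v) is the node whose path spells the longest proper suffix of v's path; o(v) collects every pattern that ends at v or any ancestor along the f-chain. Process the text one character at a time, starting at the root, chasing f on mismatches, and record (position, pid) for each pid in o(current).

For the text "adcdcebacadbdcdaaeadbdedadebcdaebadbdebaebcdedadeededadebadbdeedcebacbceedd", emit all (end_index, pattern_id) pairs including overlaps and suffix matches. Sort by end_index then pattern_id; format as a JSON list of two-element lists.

Build:
Trie (insert patterns):
  n0 'ε': a→7 b→28 c→13 d→1 e→21
  n1 'd': c→2
  n2 'dc': e→3
  n3 'dce': b→4
  n4 'dceb': a→5
  n5 'dceba': c→6
  n6 'dcebac': ·  ←P0
  n7 'a': a→8 d→25 e→19
  n8 'aa': e→9
  n9 'aae': b→10
  n10 'aaeb': a→11
  n11 'aaeba': c→12
  n12 'aaebac': ·  ←P1
  n13 'c': b→14
  n14 'cb': d→15
  n15 'cbd': e→16
  n16 'cbde': e→17
  n17 'cbdee': a→18
  n18 'cbdeea': ·  ←P2
  n19 'ae': b→20
  n20 'aeb': ·  ←P3
  n21 'e': b→33 d→22
  n22 'ed': a→23
  n23 'eda': d→24
  n24 'edad': ·  ←P4
  n25 'ad': b→26
  n26 'adb': d→27
  n27 'adbd': ·  ←P5
  n28 'b': c→29
  n29 'bc': e→30
  n30 'bce': e→31
  n31 'bcee': d→32
  n32 'bceed': ·  ←P6
  n33 'eb': ·  ←P7

BFS fail/out derivation:
  n1('d'): parent n0 fail=0; on 'd' 0 → fail=0;  out ∅∪∅=∅
  n7('a'): parent n0 fail=0; on 'a' 0 → fail=0;  out ∅∪∅=∅
  n13('c'): parent n0 fail=0; on 'c' 0 → fail=0;  out ∅∪∅=∅
  n21('e'): parent n0 fail=0; on 'e' 0 → fail=0;  out ∅∪∅=∅
  n28('b'): parent n0 fail=0; on 'b' 0 → fail=0;  out ∅∪∅=∅
  n2('dc'): parent n1 fail=0; on 'c' 0 → fail=13;  out ∅∪∅=∅
  n8('aa'): parent n7 fail=0; on 'a' 0 → fail=7;  out ∅∪∅=∅
  n14('cb'): parent n13 fail=0; on 'b' 0 → fail=28;  out ∅∪∅=∅
  n19('ae'): parent n7 fail=0; on 'e' 0 → fail=21;  out ∅∪∅=∅
  n22('ed'): parent n21 fail=0; on 'd' 0 → fail=1;  out ∅∪∅=∅
  n25('ad'): parent n7 fail=0; on 'd' 0 → fail=1;  out ∅∪∅=∅
  n29('bc'): parent n28 fail=0; on 'c' 0 → fail=13;  out ∅∪∅=∅
  n33('eb'): parent n21 fail=0; on 'b' 0 → fail=28;  out {7}∪∅={7}
  n3('dce'): parent n2 fail=13; on 'e' 13→0 → fail=21;  out ∅∪∅=∅
  n9('aae'): parent n8 fail=7; on 'e' 7 → fail=19;  out ∅∪∅=∅
  n15('cbd'): parent n14 fail=28; on 'd' 28→0 → fail=1;  out ∅∪∅=∅
  n20('aeb'): parent n19 fail=21; on 'b' 21 → fail=33;  out {3}∪{7}={3,7}
  n23('eda'): parent n22 fail=1; on 'a' 1→0 → fail=7;  out ∅∪∅=∅
  n26('adb'): parent n25 fail=1; on 'b' 1→0 → fail=28;  out ∅∪∅=∅
  n30('bce'): parent n29 fail=13; on 'e' 13→0 → fail=21;  out ∅∪∅=∅
  n4('dceb'): parent n3 fail=21; on 'b' 21 → fail=33;  out ∅∪{7}={7}
  n10('aaeb'): parent n9 fail=19; on 'b' 19 → fail=20;  out ∅∪{3,7}={3,7}
  n16('cbde'): parent n15 fail=1; on 'e' 1→0 → fail=21;  out ∅∪∅=∅
  n24('edad'): parent n23 fail=7; on 'd' 7 → fail=25;  out {4}∪∅={4}
  n27('adbd'): parent n26 fail=28; on 'd' 28→0 → fail=1;  out {5}∪∅={5}
  n31('bcee'): parent n30 fail=21; on 'e' 21→0 → fail=21;  out ∅∪∅=∅
  n5('dceba'): parent n4 fail=33; on 'a' 33→28→0 → fail=7;  out ∅∪∅=∅
  n11('aaeba'): parent n10 fail=20; on 'a' 20→33→28→0 → fail=7;  out ∅∪∅=∅
  n17('cbdee'): parent n16 fail=21; on 'e' 21→0 → fail=21;  out ∅∪∅=∅
  n32('bceed'): parent n31 fail=21; on 'd' 21 → fail=22;  out {6}∪∅={6}
  n6('dcebac'): parent n5 fail=7; on 'c' 7→0 → fail=13;  out {0}∪∅={0}
  n12('aaebac'): parent n11 fail=7; on 'c' 7→0 → fail=13;  out {1}∪∅={1}
  n18('cbdeea'): parent n17 fail=21; on 'a' 21→0 → fail=7;  out {2}∪∅={2}

Scan:
i=0 'a': node 0→7
i=1 'd': node 7→25
i=2 'c': node 25→2 ·f
i=3 'd': node 2→1 ·f
i=4 'c': node 1→2
i=5 'e': node 2→3
i=6 'b': node 3→4  ** P7@[5:6]
i=7 'a': node 4→5
i=8 'c': node 5→6  ** P0@[3:8]
i=9 'a': node 6→7 ·f
i=10 'd': node 7→25
i=11 'b': node 25→26
i=12 'd': node 26→27  ** P5@[9:12]
i=13 'c': node 27→2 ·f
i=14 'd': node 2→1 ·f
i=15 'a': node 1→7 ·f
i=16 'a': node 7→8
i=17 'e': node 8→9
i=18 'a': node 9→7 ·f
i=19 'd': node 7→25
i=20 'b': node 25→26
i=21 'd': node 26→27  ** P5@[18:21]
i=22 'e': node 27→21 ·f
i=23 'd': node 21→22
i=24 'a': node 22→23
i=25 'd': node 23→24  ** P4@[22:25]
i=26 'e': node 24→21 ·f
i=27 'b': node 21→33  ** P7@[26:27]
i=28 'c': node 33→29 ·f
i=29 'd': node 29→1 ·f
i=30 'a': node 1→7 ·f
i=31 'e': node 7→19
i=32 'b': node 19→20  ** P3@[30:32],P7@[31:32]
i=33 'a': node 20→7 ·f
i=34 'd': node 7→25
i=35 'b': node 25→26
i=36 'd': node 26→27  ** P5@[33:36]
i=37 'e': node 27→21 ·f
i=38 'b': node 21→33  ** P7@[37:38]
i=39 'a': node 33→7 ·f
i=40 'e': node 7→19
i=41 'b': node 19→20  ** P3@[39:41],P7@[40:41]
i=42 'c': node 20→29 ·f
i=43 'd': node 29→1 ·f
i=44 'e': node 1→21 ·f
i=45 'd': node 21→22
i=46 'a': node 22→23
i=47 'd': node 23→24  ** P4@[44:47]
i=48 'e': node 24→21 ·f
i=49 'e': node 21→21 ·f
i=50 'd': node 21→22
i=51 'e': node 22→21 ·f
i=52 'd': node 21→22
i=53 'a': node 22→23
i=54 'd': node 23→24  ** P4@[51:54]
i=55 'e': node 24→21 ·f
i=56 'b': node 21→33  ** P7@[55:56]
i=57 'a': node 33→7 ·f
i=58 'd': node 7→25
i=59 'b': node 25→26
i=60 'd': node 26→27  ** P5@[57:60]
i=61 'e': node 27→21 ·f
i=62 'e': node 21→21 ·f
i=63 'd': node 21→22
i=64 'c': node 22→2 ·f
i=65 'e': node 2→3
i=66 'b': node 3→4  ** P7@[65:66]
i=67 'a': node 4→5
i=68 'c': node 5→6  ** P0@[63:68]
i=69 'b': node 6→14 ·f
i=70 'c': node 14→29 ·f
i=71 'e': node 29→30
i=72 'e': node 30→31
i=73 'd': node 31→32  ** P6@[69:73]
i=74 'd': node 32→1 ·f

Result: [[6,7],[8,0],[12,5],[21,5],[25,4],[27,7],[32,3],[32,7],[36,5],[38,7],[41,3],[41,7],[47,4],[54,4],[56,7],[60,5],[66,7],[68,0],[73,6]]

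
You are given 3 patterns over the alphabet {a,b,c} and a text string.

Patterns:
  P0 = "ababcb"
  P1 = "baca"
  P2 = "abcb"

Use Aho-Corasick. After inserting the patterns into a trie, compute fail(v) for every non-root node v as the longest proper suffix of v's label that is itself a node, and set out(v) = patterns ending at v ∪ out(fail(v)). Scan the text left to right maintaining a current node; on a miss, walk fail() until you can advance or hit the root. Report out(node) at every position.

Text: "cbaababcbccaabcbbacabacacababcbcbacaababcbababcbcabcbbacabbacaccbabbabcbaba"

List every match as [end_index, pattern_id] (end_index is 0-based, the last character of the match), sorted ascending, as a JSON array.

Build:
Trie (insert patterns):
  0='ε' goto a→1 b→7
  1='a' goto b→2
  2='ab' goto a→3 c→11
  3='aba' goto b→4
  4='abab' goto c→5
  5='ababc' goto b→6
  6='ababcb' goto ·  ←P0
  7='b' goto a→8
  8='ba' goto c→9
  9='bac' goto a→10
  10='baca' goto ·  ←P1
  11='abc' goto b→12
  12='abcb' goto ·  ←P2

Failure links (BFS by depth):
  fail(1) 'a': from fail(0)=0 chase 'a': 0 ⇒ 0;  out=∅∪out(0)=∅
  fail(7) 'b': from fail(0)=0 chase 'b': 0 ⇒ 0;  out=∅∪out(0)=∅
  fail(2) 'ab': from fail(1)=0 chase 'b': 0 ⇒ 7;  out=∅∪out(7)=∅
  fail(8) 'ba': from fail(7)=0 chase 'a': 0 ⇒ 1;  out=∅∪out(1)=∅
  fail(3) 'aba': from fail(2)=7 chase 'a': 7 ⇒ 8;  out=∅∪out(8)=∅
  fail(9) 'bac': from fail(8)=1 chase 'c': 1→0 ⇒ 0;  out=∅∪out(0)=∅
  fail(11) 'abc': from fail(2)=7 chase 'c': 7→0 ⇒ 0;  out=∅∪out(0)=∅
  fail(4) 'abab': from fail(3)=8 chase 'b': 8→1 ⇒ 2;  out=∅∪out(2)=∅
  fail(10) 'baca': from fail(9)=0 chase 'a': 0 ⇒ 1;  out={1}∪out(1)={1}
  fail(12) 'abcb': from fail(11)=0 chase 'b': 0 ⇒ 7;  out={2}∪out(7)={2}
  fail(5) 'ababc': from fail(4)=2 chase 'c': 2 ⇒ 11;  out=∅∪out(11)=∅
  fail(6) 'ababcb': from fail(5)=11 chase 'b': 11 ⇒ 12;  out={0}∪out(12)={0,2}

Run:
[0] read 'c'  n0⇒n0
[1] read 'b'  n0⇒n7
[2] read 'a'  n7⇒n8
[3] read 'a'  n8⇒n1 (via fail)
[4] read 'b'  n1⇒n2
[5] read 'a'  n2⇒n3
[6] read 'b'  n3⇒n4
[7] read 'c'  n4⇒n5
[8] read 'b'  n5⇒n6  emit P0@[3:8],P2@[5:8]
[9] read 'c'  n6⇒n0 (via fail)
[10] read 'c'  n0⇒n0
[11] read 'a'  n0⇒n1
[12] read 'a'  n1⇒n1 (via fail)
[13] read 'b'  n1⇒n2
[14] read 'c'  n2⇒n11
[15] read 'b'  n11⇒n12  emit P2@[12:15]
[16] read 'b'  n12⇒n7 (via fail)
[17] read 'a'  n7⇒n8
[18] read 'c'  n8⇒n9
[19] read 'a'  n9⇒n10  emit P1@[16:19]
[20] read 'b'  n10⇒n2 (via fail)
[21] read 'a'  n2⇒n3
[22] read 'c'  n3⇒n9 (via fail)
[23] read 'a'  n9⇒n10  emit P1@[20:23]
[24] read 'c'  n10⇒n0 (via fail)
[25] read 'a'  n0⇒n1
[26] read 'b'  n1⇒n2
[27] read 'a'  n2⇒n3
[28] read 'b'  n3⇒n4
[29] read 'c'  n4⇒n5
[30] read 'b'  n5⇒n6  emit P0@[25:30],P2@[27:30]
[31] read 'c'  n6⇒n0 (via fail)
[32] read 'b'  n0⇒n7
[33] read 'a'  n7⇒n8
[34] read 'c'  n8⇒n9
[35] read 'a'  n9⇒n10  emit P1@[32:35]
[36] read 'a'  n10⇒n1 (via fail)
[37] read 'b'  n1⇒n2
[38] read 'a'  n2⇒n3
[39] read 'b'  n3⇒n4
[40] read 'c'  n4⇒n5
[41] read 'b'  n5⇒n6  emit P0@[36:41],P2@[38:41]
[42] read 'a'  n6⇒n8 (via fail)
[43] read 'b'  n8⇒n2 (via fail)
[44] read 'a'  n2⇒n3
[45] read 'b'  n3⇒n4
[46] read 'c'  n4⇒n5
[47] read 'b'  n5⇒n6  emit P0@[42:47],P2@[44:47]
[48] read 'c'  n6⇒n0 (via fail)
[49] read 'a'  n0⇒n1
[50] read 'b'  n1⇒n2
[51] read 'c'  n2⇒n11
[52] read 'b'  n11⇒n12  emit P2@[49:52]
[53] read 'b'  n12⇒n7 (via fail)
[54] read 'a'  n7⇒n8
[55] read 'c'  n8⇒n9
[56] read 'a'  n9⇒n10  emit P1@[53:56]
[57] read 'b'  n10⇒n2 (via fail)
[58] read 'b'  n2⇒n7 (via fail)
[59] read 'a'  n7⇒n8
[60] read 'c'  n8⇒n9
[61] read 'a'  n9⇒n10  emit P1@[58:61]
[62] read 'c'  n10⇒n0 (via fail)
[63] read 'c'  n0⇒n0
[64] read 'b'  n0⇒n7
[65] read 'a'  n7⇒n8
[66] read 'b'  n8⇒n2 (via fail)
[67] read 'b'  n2⇒n7 (via fail)
[68] read 'a'  n7⇒n8
[69] read 'b'  n8⇒n2 (via fail)
[70] read 'c'  n2⇒n11
[71] read 'b'  n11⇒n12  emit P2@[68:71]
[72] read 'a'  n12⇒n8 (via fail)
[73] read 'b'  n8⇒n2 (via fail)
[74] read 'a'  n2⇒n3

Matches: [[8,0],[8,2],[15,2],[19,1],[23,1],[30,0],[30,2],[35,1],[41,0],[41,2],[47,0],[47,2],[52,2],[56,1],[61,1],[71,2]]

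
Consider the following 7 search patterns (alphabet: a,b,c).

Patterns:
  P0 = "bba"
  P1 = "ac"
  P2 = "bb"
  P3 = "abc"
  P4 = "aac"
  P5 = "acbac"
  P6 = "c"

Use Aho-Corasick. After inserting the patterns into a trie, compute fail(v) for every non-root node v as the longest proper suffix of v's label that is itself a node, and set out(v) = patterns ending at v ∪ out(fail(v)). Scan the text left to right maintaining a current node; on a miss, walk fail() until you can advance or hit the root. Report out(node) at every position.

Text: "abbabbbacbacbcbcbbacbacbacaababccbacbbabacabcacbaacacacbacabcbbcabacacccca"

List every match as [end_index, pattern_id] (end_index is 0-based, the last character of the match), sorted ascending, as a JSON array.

Construct AC machine:
Trie nodes:
  n0 'ε': a→4 b→1 c→13
  n1 'b': b→2
  n2 'bb': a→3  [P2 ends]
  n3 'bba': ·  [P0 ends]
  n4 'a': a→8 b→6 c→5
  n5 'ac': b→10  [P1 ends]
  n6 'ab': c→7
  n7 'abc': ·  [P3 ends]
  n8 'aa': c→9
  n9 'aac': ·  [P4 ends]
  n10 'acb': a→11
  n11 'acba': c→12
  n12 'acbac': ·  [P5 ends]
  n13 'c': ·  [P6 ends]

Failure links (BFS by depth):
  n1('b'): parent n0 fail=0; on 'b' 0 → fail=0;  out ∅∪∅=∅
  n4('a'): parent n0 fail=0; on 'a' 0 → fail=0;  out ∅∪∅=∅
  n13('c'): parent n0 fail=0; on 'c' 0 → fail=0;  out {6}∪∅={6}
  n2('bb'): parent n1 fail=0; on 'b' 0 → fail=1;  out {2}∪∅={2}
  n5('ac'): parent n4 fail=0; on 'c' 0 → fail=13;  out {1}∪{6}={1,6}
  n6('ab'): parent n4 fail=0; on 'b' 0 → fail=1;  out ∅∪∅=∅
  n8('aa'): parent n4 fail=0; on 'a' 0 → fail=4;  out ∅∪∅=∅
  n3('bba'): parent n2 fail=1; on 'a' 1→0 → fail=4;  out {0}∪∅={0}
  n7('abc'): parent n6 fail=1; on 'c' 1→0 → fail=13;  out {3}∪{6}={3,6}
  n9('aac'): parent n8 fail=4; on 'c' 4 → fail=5;  out {4}∪{1,6}={1,4,6}
  n10('acb'): parent n5 fail=13; on 'b' 13→0 → fail=1;  out ∅∪∅=∅
  n11('acba'): parent n10 fail=1; on 'a' 1→0 → fail=4;  out ∅∪∅=∅
  n12('acbac'): parent n11 fail=4; on 'c' 4 → fail=5;  out {5}∪{1,6}={1,5,6}

Scan:
pos 0 'a': at 4
pos 1 'b': at 6
pos 2 'b': at 2 (via fail)  → match P2@[1:2]
pos 3 'a': at 3  → match P0@[1:3]
pos 4 'b': at 6 (via fail)
pos 5 'b': at 2 (via fail)  → match P2@[4:5]
pos 6 'b': at 2 (via fail)  → match P2@[5:6]
pos 7 'a': at 3  → match P0@[5:7]
pos 8 'c': at 5 (via fail)  → match P1@[7:8],P6@[8:8]
pos 9 'b': at 10
pos 10 'a': at 11
pos 11 'c': at 12  → match P1@[10:11],P5@[7:11],P6@[11:11]
pos 12 'b': at 10 (via fail)
pos 13 'c': at 13 (via fail)  → match P6@[13:13]
pos 14 'b': at 1 (via fail)
pos 15 'c': at 13 (via fail)  → match P6@[15:15]
pos 16 'b': at 1 (via fail)
pos 17 'b': at 2  → match P2@[16:17]
pos 18 'a': at 3  → match P0@[16:18]
pos 19 'c': at 5 (via fail)  → match P1@[18:19],P6@[19:19]
pos 20 'b': at 10
pos 21 'a': at 11
pos 22 'c': at 12  → match P1@[21:22],P5@[18:22],P6@[22:22]
pos 23 'b': at 10 (via fail)
pos 24 'a': at 11
pos 25 'c': at 12  → match P1@[24:25],P5@[21:25],P6@[25:25]
pos 26 'a': at 4 (via fail)
pos 27 'a': at 8
pos 28 'b': at 6 (via fail)
pos 29 'a': at 4 (via fail)
pos 30 'b': at 6
pos 31 'c': at 7  → match P3@[29:31],P6@[31:31]
pos 32 'c': at 13 (via fail)  → match P6@[32:32]
pos 33 'b': at 1 (via fail)
pos 34 'a': at 4 (via fail)
pos 35 'c': at 5  → match P1@[34:35],P6@[35:35]
pos 36 'b': at 10
pos 37 'b': at 2 (via fail)  → match P2@[36:37]
pos 38 'a': at 3  → match P0@[36:38]
pos 39 'b': at 6 (via fail)
pos 40 'a': at 4 (via fail)
pos 41 'c': at 5  → match P1@[40:41],P6@[41:41]
pos 42 'a': at 4 (via fail)
pos 43 'b': at 6
pos 44 'c': at 7  → match P3@[42:44],P6@[44:44]
pos 45 'a': at 4 (via fail)
pos 46 'c': at 5  → match P1@[45:46],P6@[46:46]
pos 47 'b': at 10
pos 48 'a': at 11
pos 49 'a': at 8 (via fail)
pos 50 'c': at 9  → match P1@[49:50],P4@[48:50],P6@[50:50]
pos 51 'a': at 4 (via fail)
pos 52 'c': at 5  → match P1@[51:52],P6@[52:52]
pos 53 'a': at 4 (via fail)
pos 54 'c': at 5  → match P1@[53:54],P6@[54:54]
pos 55 'b': at 10
pos 56 'a': at 11
pos 57 'c': at 12  → match P1@[56:57],P5@[53:57],P6@[57:57]
pos 58 'a': at 4 (via fail)
pos 59 'b': at 6
pos 60 'c': at 7  → match P3@[58:60],P6@[60:60]
pos 61 'b': at 1 (via fail)
pos 62 'b': at 2  → match P2@[61:62]
pos 63 'c': at 13 (via fail)  → match P6@[63:63]
pos 64 'a': at 4 (via fail)
pos 65 'b': at 6
pos 66 'a': at 4 (via fail)
pos 67 'c': at 5  → match P1@[66:67],P6@[67:67]
pos 68 'a': at 4 (via fail)
pos 69 'c': at 5  → match P1@[68:69],P6@[69:69]
pos 70 'c': at 13 (via fail)  → match P6@[70:70]
pos 71 'c': at 13 (via fail)  → match P6@[71:71]
pos 72 'c': at 13 (via fail)  → match P6@[72:72]
pos 73 'a': at 4 (via fail)

Result: [[2,2],[3,0],[5,2],[6,2],[7,0],[8,1],[8,6],[11,1],[11,5],[11,6],[13,6],[15,6],[17,2],[18,0],[19,1],[19,6],[22,1],[22,5],[22,6],[25,1],[25,5],[25,6],[31,3],[31,6],[32,6],[35,1],[35,6],[37,2],[38,0],[41,1],[41,6],[44,3],[44,6],[46,1],[46,6],[50,1],[50,4],[50,6],[52,1],[52,6],[54,1],[54,6],[57,1],[57,5],[57,6],[60,3],[60,6],[62,2],[63,6],[67,1],[67,6],[69,1],[69,6],[70,6],[71,6],[72,6]]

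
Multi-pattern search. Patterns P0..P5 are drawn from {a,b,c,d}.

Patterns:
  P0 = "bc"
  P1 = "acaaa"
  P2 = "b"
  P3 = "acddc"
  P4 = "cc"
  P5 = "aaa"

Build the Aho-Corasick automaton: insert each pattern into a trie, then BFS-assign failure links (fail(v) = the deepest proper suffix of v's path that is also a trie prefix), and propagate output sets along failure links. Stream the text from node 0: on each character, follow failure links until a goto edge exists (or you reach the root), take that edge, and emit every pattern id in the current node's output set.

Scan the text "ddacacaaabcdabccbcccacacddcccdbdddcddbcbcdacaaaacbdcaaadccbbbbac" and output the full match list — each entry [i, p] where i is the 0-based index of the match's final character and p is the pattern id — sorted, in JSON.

Build:
Trie nodes:
  n0 'ε': a→3 b→1 c→11
  n1 'b': c→2  ←P2
  n2 'bc': ·  ←P0
  n3 'a': a→13 c→4
  n4 'ac': a→5 d→8
  n5 'aca': a→6
  n6 'acaa': a→7
  n7 'acaaa': ·  ←P1
  n8 'acd': d→9
  n9 'acdd': c→10
  n10 'acddc': ·  ←P3
  n11 'c': c→12
  n12 'cc': ·  ←P4
  n13 'aa': a→14
  n14 'aaa': ·  ←P5

Failure links (BFS by depth):
  fail(1) 'b': from fail(0)=0 chase 'b': 0 ⇒ 0;  out={2}∪out(0)={2}
  fail(3) 'a': from fail(0)=0 chase 'a': 0 ⇒ 0;  out=∅∪out(0)=∅
  fail(11) 'c': from fail(0)=0 chase 'c': 0 ⇒ 0;  out=∅∪out(0)=∅
  fail(2) 'bc': from fail(1)=0 chase 'c': 0 ⇒ 11;  out={0}∪out(11)={0}
  fail(4) 'ac': from fail(3)=0 chase 'c': 0 ⇒ 11;  out=∅∪out(11)=∅
  fail(12) 'cc': from fail(11)=0 chase 'c': 0 ⇒ 11;  out={4}∪out(11)={4}
  fail(13) 'aa': from fail(3)=0 chase 'a': 0 ⇒ 3;  out=∅∪out(3)=∅
  fail(5) 'aca': from fail(4)=11 chase 'a': 11→0 ⇒ 3;  out=∅∪out(3)=∅
  fail(8) 'acd': from fail(4)=11 chase 'd': 11→0 ⇒ 0;  out=∅∪out(0)=∅
  fail(14) 'aaa': from fail(13)=3 chase 'a': 3 ⇒ 13;  out={5}∪out(13)={5}
  fail(6) 'acaa': from fail(5)=3 chase 'a': 3 ⇒ 13;  out=∅∪out(13)=∅
  fail(9) 'acdd': from fail(8)=0 chase 'd': 0 ⇒ 0;  out=∅∪out(0)=∅
  fail(7) 'acaaa': from fail(6)=13 chase 'a': 13 ⇒ 14;  out={1}∪out(14)={1,5}
  fail(10) 'acddc': from fail(9)=0 chase 'c': 0 ⇒ 11;  out={3}∪out(11)={3}

Scan:
i=0 'd': node 0→0
i=1 'd': node 0→0
i=2 'a': node 0→3
i=3 'c': node 3→4
i=4 'a': node 4→5
i=5 'c': node 5→4 (fail-walked)
i=6 'a': node 4→5
i=7 'a': node 5→6
i=8 'a': node 6→7  → match P1@[4:8],P5@[6:8]
i=9 'b': node 7→1 (fail-walked)  → match P2@[9:9]
i=10 'c': node 1→2  → match P0@[9:10]
i=11 'd': node 2→0 (fail-walked)
i=12 'a': node 0→3
i=13 'b': node 3→1 (fail-walked)  → match P2@[13:13]
i=14 'c': node 1→2  → match P0@[13:14]
i=15 'c': node 2→12 (fail-walked)  → match P4@[14:15]
i=16 'b': node 12→1 (fail-walked)  → match P2@[16:16]
i=17 'c': node 1→2  → match P0@[16:17]
i=18 'c': node 2→12 (fail-walked)  → match P4@[17:18]
i=19 'c': node 12→12 (fail-walked)  → match P4@[18:19]
i=20 'a': node 12→3 (fail-walked)
i=21 'c': node 3→4
i=22 'a': node 4→5
i=23 'c': node 5→4 (fail-walked)
i=24 'd': node 4→8
i=25 'd': node 8→9
i=26 'c': node 9→10  → match P3@[22:26]
i=27 'c': node 10→12 (fail-walked)  → match P4@[26:27]
i=28 'c': node 12→12 (fail-walked)  → match P4@[27:28]
i=29 'd': node 12→0 (fail-walked)
i=30 'b': node 0→1  → match P2@[30:30]
i=31 'd': node 1→0 (fail-walked)
i=32 'd': node 0→0
i=33 'd': node 0→0
i=34 'c': node 0→11
i=35 'd': node 11→0 (fail-walked)
i=36 'd': node 0→0
i=37 'b': node 0→1  → match P2@[37:37]
i=38 'c': node 1→2  → match P0@[37:38]
i=39 'b': node 2→1 (fail-walked)  → match P2@[39:39]
i=40 'c': node 1→2  → match P0@[39:40]
i=41 'd': node 2→0 (fail-walked)
i=42 'a': node 0→3
i=43 'c': node 3→4
i=44 'a': node 4→5
i=45 'a': node 5→6
i=46 'a': node 6→7  → match P1@[42:46],P5@[44:46]
i=47 'a': node 7→14 (fail-walked)  → match P5@[45:47]
i=48 'c': node 14→4 (fail-walked)
i=49 'b': node 4→1 (fail-walked)  → match P2@[49:49]
i=50 'd': node 1→0 (fail-walked)
i=51 'c': node 0→11
i=52 'a': node 11→3 (fail-walked)
i=53 'a': node 3→13
i=54 'a': node 13→14  → match P5@[52:54]
i=55 'd': node 14→0 (fail-walked)
i=56 'c': node 0→11
i=57 'c': node 11→12  → match P4@[56:57]
i=58 'b': node 12→1 (fail-walked)  → match P2@[58:58]
i=59 'b': node 1→1 (fail-walked)  → match P2@[59:59]
i=60 'b': node 1→1 (fail-walked)  → match P2@[60:60]
i=61 'b': node 1→1 (fail-walked)  → match P2@[61:61]
i=62 'a': node 1→3 (fail-walked)
i=63 'c': node 3→4

Matches: [[8,1],[8,5],[9,2],[10,0],[13,2],[14,0],[15,4],[16,2],[17,0],[18,4],[19,4],[26,3],[27,4],[28,4],[30,2],[37,2],[38,0],[39,2],[40,0],[46,1],[46,5],[47,5],[49,2],[54,5],[57,4],[58,2],[59,2],[60,2],[61,2]]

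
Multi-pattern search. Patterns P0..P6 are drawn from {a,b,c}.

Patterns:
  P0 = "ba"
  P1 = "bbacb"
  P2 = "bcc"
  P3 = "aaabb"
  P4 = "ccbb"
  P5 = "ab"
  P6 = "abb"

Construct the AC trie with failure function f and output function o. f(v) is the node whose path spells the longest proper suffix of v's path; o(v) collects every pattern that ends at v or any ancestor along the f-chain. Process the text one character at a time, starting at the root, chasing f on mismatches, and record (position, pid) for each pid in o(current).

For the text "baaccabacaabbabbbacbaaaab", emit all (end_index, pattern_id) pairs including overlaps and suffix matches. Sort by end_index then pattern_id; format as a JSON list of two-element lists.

Build:
Trie (insert patterns):
  0='ε' goto a→9 b→1 c→14
  1='b' goto a→2 b→3 c→7
  2='ba' goto ·  ←P0
  3='bb' goto a→4
  4='bba' goto c→5
  5='bbac' goto b→6
  6='bbacb' goto ·  ←P1
  7='bc' goto c→8
  8='bcc' goto ·  ←P2
  9='a' goto a→10 b→18
  10='aa' goto a→11
  11='aaa' goto b→12
  12='aaab' goto b→13
  13='aaabb' goto ·  ←P3
  14='c' goto c→15
  15='cc' goto b→16
  16='ccb' goto b→17
  17='ccbb' goto ·  ←P4
  18='ab' goto b→19  ←P5
  19='abb' goto ·  ←P6

BFS fail/out derivation:
  fail(1) 'b': from fail(0)=0 chase 'b': 0 ⇒ 0;  out=∅∪out(0)=∅
  fail(9) 'a': from fail(0)=0 chase 'a': 0 ⇒ 0;  out=∅∪out(0)=∅
  fail(14) 'c': from fail(0)=0 chase 'c': 0 ⇒ 0;  out=∅∪out(0)=∅
  fail(2) 'ba': from fail(1)=0 chase 'a': 0 ⇒ 9;  out={0}∪out(9)={0}
  fail(3) 'bb': from fail(1)=0 chase 'b': 0 ⇒ 1;  out=∅∪out(1)=∅
  fail(7) 'bc': from fail(1)=0 chase 'c': 0 ⇒ 14;  out=∅∪out(14)=∅
  fail(10) 'aa': from fail(9)=0 chase 'a': 0 ⇒ 9;  out=∅∪out(9)=∅
  fail(15) 'cc': from fail(14)=0 chase 'c': 0 ⇒ 14;  out=∅∪out(14)=∅
  fail(18) 'ab': from fail(9)=0 chase 'b': 0 ⇒ 1;  out={5}∪out(1)={5}
  fail(4) 'bba': from fail(3)=1 chase 'a': 1 ⇒ 2;  out=∅∪out(2)={0}
  fail(8) 'bcc': from fail(7)=14 chase 'c': 14 ⇒ 15;  out={2}∪out(15)={2}
  fail(11) 'aaa': from fail(10)=9 chase 'a': 9 ⇒ 10;  out=∅∪out(10)=∅
  fail(16) 'ccb': from fail(15)=14 chase 'b': 14→0 ⇒ 1;  out=∅∪out(1)=∅
  fail(19) 'abb': from fail(18)=1 chase 'b': 1 ⇒ 3;  out={6}∪out(3)={6}
  fail(5) 'bbac': from fail(4)=2 chase 'c': 2→9→0 ⇒ 14;  out=∅∪out(14)=∅
  fail(12) 'aaab': from fail(11)=10 chase 'b': 10→9 ⇒ 18;  out=∅∪out(18)={5}
  fail(17) 'ccbb': from fail(16)=1 chase 'b': 1 ⇒ 3;  out={4}∪out(3)={4}
  fail(6) 'bbacb': from fail(5)=14 chase 'b': 14→0 ⇒ 1;  out={1}∪out(1)={1}
  fail(13) 'aaabb': from fail(12)=18 chase 'b': 18 ⇒ 19;  out={3}∪out(19)={3,6}

Text stream:
i=0 'b': node 0→1
i=1 'a': node 1→2  ** P0@[0:1]
i=2 'a': node 2→10 ·f
i=3 'c': node 10→14 ·f
i=4 'c': node 14→15
i=5 'a': node 15→9 ·f
i=6 'b': node 9→18  ** P5@[5:6]
i=7 'a': node 18→2 ·f  ** P0@[6:7]
i=8 'c': node 2→14 ·f
i=9 'a': node 14→9 ·f
i=10 'a': node 9→10
i=11 'b': node 10→18 ·f  ** P5@[10:11]
i=12 'b': node 18→19  ** P6@[10:12]
i=13 'a': node 19→4 ·f  ** P0@[12:13]
i=14 'b': node 4→18 ·f  ** P5@[13:14]
i=15 'b': node 18→19  ** P6@[13:15]
i=16 'b': node 19→3 ·f
i=17 'a': node 3→4  ** P0@[16:17]
i=18 'c': node 4→5
i=19 'b': node 5→6  ** P1@[15:19]
i=20 'a': node 6→2 ·f  ** P0@[19:20]
i=21 'a': node 2→10 ·f
i=22 'a': node 10→11
i=23 'a': node 11→11 ·f
i=24 'b': node 11→12  ** P5@[23:24]

Matches: [[1,0],[6,5],[7,0],[11,5],[12,6],[13,0],[14,5],[15,6],[17,0],[19,1],[20,0],[24,5]]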